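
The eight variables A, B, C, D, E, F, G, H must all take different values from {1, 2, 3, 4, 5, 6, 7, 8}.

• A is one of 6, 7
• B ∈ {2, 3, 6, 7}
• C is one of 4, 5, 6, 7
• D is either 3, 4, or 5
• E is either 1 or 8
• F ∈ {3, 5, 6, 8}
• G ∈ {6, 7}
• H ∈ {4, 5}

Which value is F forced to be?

8

Among the 8 variables, 1 fits only E (and all 8 values in {1, 2, 3, 4, 5, 6, 7, 8} must be used), so E = 1.
The 7 still-open variables together cover exactly {2, 3, 4, 5, 6, 7, 8} — 7 values for 7 variables — and 2 appears only in B's list, so B = 2.
The 6 still-open variables draw from only 6 values {3, 4, 5, 6, 7, 8}, so each is used; only F can be 8, hence F = 8.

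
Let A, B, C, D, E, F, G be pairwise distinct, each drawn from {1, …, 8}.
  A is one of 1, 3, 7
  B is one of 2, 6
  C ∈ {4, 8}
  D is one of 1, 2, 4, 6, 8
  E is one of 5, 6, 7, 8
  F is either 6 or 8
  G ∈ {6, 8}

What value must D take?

1

F and G between them cover only {6, 8} — a naked pair. Remove those values from B, C, D, E.
B must be 2 (only option left). Eliminate 2 elsewhere: D.
C's domain is down to {4}, so C = 4. So D can't be 4.
So D = 1.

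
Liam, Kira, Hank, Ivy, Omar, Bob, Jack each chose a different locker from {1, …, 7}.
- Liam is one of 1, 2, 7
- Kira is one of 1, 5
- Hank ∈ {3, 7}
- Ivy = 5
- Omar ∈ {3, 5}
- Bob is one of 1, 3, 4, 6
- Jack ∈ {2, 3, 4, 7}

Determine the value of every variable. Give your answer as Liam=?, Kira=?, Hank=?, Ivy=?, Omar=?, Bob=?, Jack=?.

Ivy's domain is down to {5}, so Ivy = 5. Strike 5 from Kira, Omar.
Omar's domain is down to {3}, so Omar = 3. Strike 3 from Hank, Bob, Jack.
That leaves Kira = 1. Remove 1 from Liam, Bob.
Hank's domain is down to {7}, so Hank = 7. So Liam, Jack can't be 7.
Liam's domain is down to {2}, so Liam = 2. Remove 2 from Jack.
Jack's domain is down to {4}, so Jack = 4. Remove 4 from Bob.
That leaves Bob = 6.

Liam=2, Kira=1, Hank=7, Ivy=5, Omar=3, Bob=6, Jack=4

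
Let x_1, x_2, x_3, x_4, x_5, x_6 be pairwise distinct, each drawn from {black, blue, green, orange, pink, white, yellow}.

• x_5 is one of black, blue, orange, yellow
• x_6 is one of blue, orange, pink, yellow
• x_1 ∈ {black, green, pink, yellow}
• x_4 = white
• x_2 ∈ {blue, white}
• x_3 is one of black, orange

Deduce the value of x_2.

x_4 has just one choice, so x_4 = white. So x_2 can't be white.
So x_2 = blue.

blue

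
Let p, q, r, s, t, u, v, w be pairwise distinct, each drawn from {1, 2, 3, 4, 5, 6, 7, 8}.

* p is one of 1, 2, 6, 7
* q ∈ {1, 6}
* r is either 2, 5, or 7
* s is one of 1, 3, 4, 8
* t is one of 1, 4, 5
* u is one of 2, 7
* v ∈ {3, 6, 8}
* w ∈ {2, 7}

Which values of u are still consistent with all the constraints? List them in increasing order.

u and w between them cover only {2, 7} — a naked pair. Remove those values from p, r.
r has just one choice, so r = 5. So t can't be 5.
p and q share exactly the 2 values {1, 6}; by pigeonhole those values go to them, so strike 1, 6 from s, t, v.
t's domain is down to {4}, so t = 4. Eliminate 4 elsewhere: s.
No further eliminations apply; u can still be any of 2, 7.

2, 7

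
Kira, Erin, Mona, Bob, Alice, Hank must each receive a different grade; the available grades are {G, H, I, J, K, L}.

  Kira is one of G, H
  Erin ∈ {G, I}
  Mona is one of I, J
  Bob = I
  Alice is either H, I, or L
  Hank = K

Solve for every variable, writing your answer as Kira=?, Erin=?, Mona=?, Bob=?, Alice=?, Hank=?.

Kira=H, Erin=G, Mona=J, Bob=I, Alice=L, Hank=K

Bob's domain is down to {I}, so Bob = I. Eliminate I elsewhere: Erin, Mona, Alice.
Hank's domain is down to {K}, so Hank = K.
That leaves Erin = G. So Kira can't be G.
That leaves Mona = J.
Kira has just one choice, so Kira = H. Eliminate H elsewhere: Alice.
Alice must be L (only option left).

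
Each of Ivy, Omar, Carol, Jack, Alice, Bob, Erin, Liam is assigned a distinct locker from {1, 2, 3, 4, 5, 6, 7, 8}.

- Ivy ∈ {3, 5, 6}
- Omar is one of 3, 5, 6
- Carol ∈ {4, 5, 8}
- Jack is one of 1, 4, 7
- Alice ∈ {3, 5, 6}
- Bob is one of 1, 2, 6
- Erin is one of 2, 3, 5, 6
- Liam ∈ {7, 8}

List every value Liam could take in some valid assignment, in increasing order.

7, 8

The 3 variables Ivy, Omar, Alice are confined to {3, 5, 6}, which locks those values in; drop them from Carol, Bob, Erin.
That leaves Erin = 2. Strike 2 from Bob.
That leaves Bob = 1. Remove 1 from Jack.
No further eliminations apply; Liam can still be any of 7, 8.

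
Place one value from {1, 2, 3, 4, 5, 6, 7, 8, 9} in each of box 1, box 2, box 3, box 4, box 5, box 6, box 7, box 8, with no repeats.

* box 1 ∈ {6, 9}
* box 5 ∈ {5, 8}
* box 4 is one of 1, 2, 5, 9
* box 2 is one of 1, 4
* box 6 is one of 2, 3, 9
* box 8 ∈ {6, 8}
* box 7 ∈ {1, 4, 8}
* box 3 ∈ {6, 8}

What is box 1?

The 8 variables draw from only 8 values {1, 2, 3, 4, 5, 6, 8, 9}, so each is used; only box 6 can be 3, hence box 6 = 3.
Among the 7 still-open variables, 2 fits only box 4 (and all 7 values in {1, 2, 4, 5, 6, 8, 9} must be used), so box 4 = 2.
The 6 still-open variables together cover exactly {1, 4, 5, 6, 8, 9} — 6 values for 6 variables — and 5 appears only in box 5's list, so box 5 = 5.
The 5 still-open variables draw from only 5 values {1, 4, 6, 8, 9}, so each is used; only box 1 can be 9, hence box 1 = 9.

9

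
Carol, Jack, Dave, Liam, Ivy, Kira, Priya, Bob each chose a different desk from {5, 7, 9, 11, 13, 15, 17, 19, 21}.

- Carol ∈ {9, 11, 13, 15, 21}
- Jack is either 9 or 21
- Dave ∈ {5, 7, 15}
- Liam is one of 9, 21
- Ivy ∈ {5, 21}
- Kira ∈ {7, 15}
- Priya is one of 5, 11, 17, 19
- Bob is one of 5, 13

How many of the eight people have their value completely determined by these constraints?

Jack and Liam share exactly the 2 values {9, 21}; by pigeonhole those values go to them, so strike 9, 21 from Carol, Ivy.
Ivy's domain is down to {5}, so Ivy = 5. Remove 5 from Dave, Priya, Bob.
Bob must be 13 (only option left). So Carol can't be 13.
Dave and Kira share exactly the 2 values {7, 15}; by pigeonhole those values go to them, so strike 7, 15 from Carol.
Carol's domain is down to {11}, so Carol = 11. So Priya can't be 11.
Determined: Carol=11, Ivy=5, Bob=13. The other people each still have more than one consistent value. That makes 3.

3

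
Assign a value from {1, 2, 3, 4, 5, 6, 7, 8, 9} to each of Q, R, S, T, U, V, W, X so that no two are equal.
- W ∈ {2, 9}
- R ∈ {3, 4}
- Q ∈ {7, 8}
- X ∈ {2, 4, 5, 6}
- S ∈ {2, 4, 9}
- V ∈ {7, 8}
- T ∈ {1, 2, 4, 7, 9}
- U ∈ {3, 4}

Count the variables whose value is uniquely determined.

1

Q and V share exactly the 2 values {7, 8}; by pigeonhole those values go to them, so strike 7, 8 from T.
The 2 variables R and U are confined to {3, 4}, which locks those values in; drop them from S, T, X.
S and W between them cover only {2, 9} — a naked pair. Remove those values from T, X.
T's domain is down to {1}, so T = 1.
Determined: T=1. The other variables each still have more than one consistent value. That makes 1.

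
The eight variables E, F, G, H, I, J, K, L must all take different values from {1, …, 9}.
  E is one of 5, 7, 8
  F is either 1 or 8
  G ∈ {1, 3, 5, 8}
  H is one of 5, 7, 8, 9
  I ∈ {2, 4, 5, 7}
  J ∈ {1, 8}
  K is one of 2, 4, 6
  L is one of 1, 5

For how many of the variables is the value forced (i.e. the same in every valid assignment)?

The 2 variables F and J are confined to {1, 8}, which locks those values in; drop them from E, G, H, L.
L has just one choice, so L = 5. Eliminate 5 elsewhere: E, G, H, I.
That leaves E = 7. So H, I can't be 7.
G has just one choice, so G = 3.
H has just one choice, so H = 9.
Determined: E=7, G=3, H=9, L=5. The other variables each still have more than one consistent value. That makes 4.

4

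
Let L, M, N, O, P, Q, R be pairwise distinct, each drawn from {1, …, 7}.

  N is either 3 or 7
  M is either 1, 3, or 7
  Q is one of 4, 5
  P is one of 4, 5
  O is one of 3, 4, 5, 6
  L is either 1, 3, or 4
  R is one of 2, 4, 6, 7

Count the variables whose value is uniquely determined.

The 7 variables draw from only 7 values {1, 2, 3, 4, 5, 6, 7}, so each is used; only R can be 2, hence R = 2.
Among the 6 still-open variables, 6 fits only O (and all 6 values in {1, 3, 4, 5, 6, 7} must be used), so O = 6.
P and Q between them cover only {4, 5} — a naked pair. Remove those values from L.
Determined: O=6, R=2. The other variables each still have more than one consistent value. That makes 2.

2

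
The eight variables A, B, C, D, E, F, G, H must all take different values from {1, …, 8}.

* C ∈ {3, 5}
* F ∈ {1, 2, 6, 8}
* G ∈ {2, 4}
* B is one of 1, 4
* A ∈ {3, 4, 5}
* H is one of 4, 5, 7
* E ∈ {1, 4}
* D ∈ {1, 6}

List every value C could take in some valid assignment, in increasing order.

The 8 variables together cover exactly {1, 2, 3, 4, 5, 6, 7, 8} — 8 values for 8 variables — and 7 appears only in H's list, so H = 7.
The 7 still-open variables together cover exactly {1, 2, 3, 4, 5, 6, 8} — 7 values for 7 variables — and 8 appears only in F's list, so F = 8.
The 6 still-open variables draw from only 6 values {1, 2, 3, 4, 5, 6}, so each is used; only G can be 2, hence G = 2.
The 5 still-open variables together cover exactly {1, 3, 4, 5, 6} — 5 values for 5 variables — and 6 appears only in D's list, so D = 6.
B and E between them cover only {1, 4} — a naked pair. Remove those values from A.
No further eliminations apply; C can still be any of 3, 5.

3, 5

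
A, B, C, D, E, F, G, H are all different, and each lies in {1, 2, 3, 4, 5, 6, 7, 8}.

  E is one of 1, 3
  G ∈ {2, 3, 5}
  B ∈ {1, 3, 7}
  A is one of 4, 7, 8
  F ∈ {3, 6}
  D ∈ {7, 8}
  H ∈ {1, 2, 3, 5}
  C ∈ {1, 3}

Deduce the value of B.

The 8 variables together cover exactly {1, 2, 3, 4, 5, 6, 7, 8} — 8 values for 8 variables — and 4 appears only in A's list, so A = 4.
The 7 still-open variables draw from only 7 values {1, 2, 3, 5, 6, 7, 8}, so each is used; only F can be 6, hence F = 6.
The 6 still-open variables draw from only 6 values {1, 2, 3, 5, 7, 8}, so each is used; only D can be 8, hence D = 8.
The 5 still-open variables together cover exactly {1, 2, 3, 5, 7} — 5 values for 5 variables — and 7 appears only in B's list, so B = 7.

7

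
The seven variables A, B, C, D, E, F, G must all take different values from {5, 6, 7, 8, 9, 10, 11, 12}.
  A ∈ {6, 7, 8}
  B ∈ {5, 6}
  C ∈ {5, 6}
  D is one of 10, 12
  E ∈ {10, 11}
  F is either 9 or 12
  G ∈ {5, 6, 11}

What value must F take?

B and C share exactly the 2 values {5, 6}; by pigeonhole those values go to them, so strike 5, 6 from A, G.
G must be 11 (only option left). So E can't be 11.
E's domain is down to {10}, so E = 10. Strike 10 from D.
D must be 12 (only option left). Remove 12 from F.
So F = 9.

9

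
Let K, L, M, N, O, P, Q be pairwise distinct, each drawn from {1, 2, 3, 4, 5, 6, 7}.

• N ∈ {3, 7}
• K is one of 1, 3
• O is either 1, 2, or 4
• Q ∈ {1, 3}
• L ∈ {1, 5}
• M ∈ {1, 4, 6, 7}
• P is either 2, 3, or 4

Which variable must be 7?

N

Among the 7 variables, 5 fits only L (and all 7 values in {1, 2, 3, 4, 5, 6, 7} must be used), so L = 5.
The 6 still-open variables draw from only 6 values {1, 2, 3, 4, 6, 7}, so each is used; only M can be 6, hence M = 6.
Among the 5 still-open variables, 7 fits only N (and all 5 values in {1, 2, 3, 4, 7} must be used), so N = 7.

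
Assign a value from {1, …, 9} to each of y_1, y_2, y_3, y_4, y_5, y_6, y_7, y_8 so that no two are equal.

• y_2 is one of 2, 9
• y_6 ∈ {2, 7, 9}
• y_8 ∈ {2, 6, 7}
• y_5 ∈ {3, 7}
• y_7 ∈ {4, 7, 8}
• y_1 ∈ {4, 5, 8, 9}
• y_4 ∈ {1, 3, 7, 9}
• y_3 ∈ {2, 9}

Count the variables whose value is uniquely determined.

The 2 variables y_2 and y_3 are confined to {2, 9}, which locks those values in; drop them from y_1, y_4, y_6, y_8.
That leaves y_6 = 7. Strike 7 from y_4, y_5, y_7, y_8.
y_8 has just one choice, so y_8 = 6.
y_5 must be 3 (only option left). Eliminate 3 elsewhere: y_4.
y_4 has just one choice, so y_4 = 1.
Determined: y_4=1, y_5=3, y_6=7, y_8=6. The other variables each still have more than one consistent value. That makes 4.

4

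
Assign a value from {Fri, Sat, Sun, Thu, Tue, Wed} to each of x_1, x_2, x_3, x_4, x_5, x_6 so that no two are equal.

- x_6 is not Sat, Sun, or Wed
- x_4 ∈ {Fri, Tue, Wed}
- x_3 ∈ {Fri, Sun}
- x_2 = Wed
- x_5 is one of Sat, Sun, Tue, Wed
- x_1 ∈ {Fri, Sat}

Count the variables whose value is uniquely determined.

x_2 has just one choice, so x_2 = Wed. Strike Wed from x_4, x_5.
The 5 still-open variables draw from only 5 values {Fri, Sat, Sun, Thu, Tue}, so each is used; only x_6 can be Thu, hence x_6 = Thu.
Determined: x_2=Wed, x_6=Thu. The other variables each still have more than one consistent value. That makes 2.

2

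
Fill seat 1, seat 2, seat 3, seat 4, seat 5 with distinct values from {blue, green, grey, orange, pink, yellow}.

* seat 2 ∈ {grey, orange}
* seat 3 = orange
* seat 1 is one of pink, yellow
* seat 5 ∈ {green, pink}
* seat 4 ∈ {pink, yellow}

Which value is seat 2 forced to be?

grey

seat 3's domain is down to {orange}, so seat 3 = orange. Strike orange from seat 2.
So seat 2 = grey.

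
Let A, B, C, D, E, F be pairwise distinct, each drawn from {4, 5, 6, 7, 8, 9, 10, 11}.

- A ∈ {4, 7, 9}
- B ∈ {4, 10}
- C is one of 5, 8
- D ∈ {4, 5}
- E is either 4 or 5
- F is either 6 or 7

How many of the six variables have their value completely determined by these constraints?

2

The 2 variables D and E are confined to {4, 5}, which locks those values in; drop them from A, B, C.
B must be 10 (only option left).
C must be 8 (only option left).
Determined: B=10, C=8. The other variables each still have more than one consistent value. That makes 2.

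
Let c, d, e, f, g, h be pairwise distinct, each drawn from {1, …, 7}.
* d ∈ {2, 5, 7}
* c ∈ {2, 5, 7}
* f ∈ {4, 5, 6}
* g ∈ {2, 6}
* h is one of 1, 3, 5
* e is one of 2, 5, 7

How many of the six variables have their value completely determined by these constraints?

2

c, d, e between them cover only {2, 5, 7} — a naked triple. Remove those values from f, g, h.
g's domain is down to {6}, so g = 6. So f can't be 6.
That leaves f = 4.
Determined: f=4, g=6. The other variables each still have more than one consistent value. That makes 2.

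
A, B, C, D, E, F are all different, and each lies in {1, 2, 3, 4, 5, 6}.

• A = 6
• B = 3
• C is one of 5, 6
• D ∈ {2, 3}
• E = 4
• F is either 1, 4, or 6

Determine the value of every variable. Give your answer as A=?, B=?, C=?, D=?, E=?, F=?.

A's domain is down to {6}, so A = 6. So C, F can't be 6.
B must be 3 (only option left). Strike 3 from D.
That leaves C = 5.
D has just one choice, so D = 2.
That leaves E = 4. Remove 4 from F.
F must be 1 (only option left).

A=6, B=3, C=5, D=2, E=4, F=1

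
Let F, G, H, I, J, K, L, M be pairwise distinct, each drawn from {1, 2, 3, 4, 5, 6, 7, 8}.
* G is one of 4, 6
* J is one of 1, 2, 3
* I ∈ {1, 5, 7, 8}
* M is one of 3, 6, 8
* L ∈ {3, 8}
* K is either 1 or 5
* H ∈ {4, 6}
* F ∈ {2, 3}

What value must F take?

2

The 8 variables draw from only 8 values {1, 2, 3, 4, 5, 6, 7, 8}, so each is used; only I can be 7, hence I = 7.
Among the 7 still-open variables, 5 fits only K (and all 7 values in {1, 2, 3, 4, 5, 6, 8} must be used), so K = 5.
The 6 still-open variables together cover exactly {1, 2, 3, 4, 6, 8} — 6 values for 6 variables — and 1 appears only in J's list, so J = 1.
The 5 still-open variables together cover exactly {2, 3, 4, 6, 8} — 5 values for 5 variables — and 2 appears only in F's list, so F = 2.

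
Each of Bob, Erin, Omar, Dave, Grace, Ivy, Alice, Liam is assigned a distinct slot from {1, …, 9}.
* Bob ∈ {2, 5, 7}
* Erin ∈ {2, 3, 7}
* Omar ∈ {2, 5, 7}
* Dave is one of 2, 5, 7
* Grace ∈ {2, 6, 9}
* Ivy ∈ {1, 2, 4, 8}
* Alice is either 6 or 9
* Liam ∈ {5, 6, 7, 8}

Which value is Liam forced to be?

Bob, Omar, Dave share exactly the 3 values {2, 5, 7}; by pigeonhole those values go to them, so strike 2, 5, 7 from Erin, Grace, Ivy, Liam.
Erin must be 3 (only option left).
Grace and Alice share exactly the 2 values {6, 9}; by pigeonhole those values go to them, so strike 6, 9 from Liam.
So Liam = 8.

8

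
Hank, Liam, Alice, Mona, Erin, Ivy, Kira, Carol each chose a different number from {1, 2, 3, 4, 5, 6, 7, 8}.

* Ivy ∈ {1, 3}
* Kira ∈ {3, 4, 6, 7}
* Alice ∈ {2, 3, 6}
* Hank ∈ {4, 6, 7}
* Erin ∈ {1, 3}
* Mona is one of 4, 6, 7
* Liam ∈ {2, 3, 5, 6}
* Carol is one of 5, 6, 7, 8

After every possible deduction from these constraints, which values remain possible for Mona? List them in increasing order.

4, 6, 7

The 8 variables together cover exactly {1, 2, 3, 4, 5, 6, 7, 8} — 8 values for 8 variables — and 8 appears only in Carol's list, so Carol = 8.
Among the 7 still-open variables, 5 fits only Liam (and all 7 values in {1, 2, 3, 4, 5, 6, 7} must be used), so Liam = 5.
Among the 6 still-open variables, 2 fits only Alice (and all 6 values in {1, 2, 3, 4, 6, 7} must be used), so Alice = 2.
Erin and Ivy share exactly the 2 values {1, 3}; by pigeonhole those values go to them, so strike 1, 3 from Kira.
No further eliminations apply; Mona can still be any of 4, 6, 7.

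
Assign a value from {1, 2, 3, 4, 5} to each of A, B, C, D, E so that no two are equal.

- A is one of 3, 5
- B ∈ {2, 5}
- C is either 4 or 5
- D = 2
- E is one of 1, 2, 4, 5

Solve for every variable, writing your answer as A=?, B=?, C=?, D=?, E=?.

D has just one choice, so D = 2. So B, E can't be 2.
B has just one choice, so B = 5. So A, C, E can't be 5.
C must be 4 (only option left). Strike 4 from E.
E's domain is down to {1}, so E = 1.
A has just one choice, so A = 3.

A=3, B=5, C=4, D=2, E=1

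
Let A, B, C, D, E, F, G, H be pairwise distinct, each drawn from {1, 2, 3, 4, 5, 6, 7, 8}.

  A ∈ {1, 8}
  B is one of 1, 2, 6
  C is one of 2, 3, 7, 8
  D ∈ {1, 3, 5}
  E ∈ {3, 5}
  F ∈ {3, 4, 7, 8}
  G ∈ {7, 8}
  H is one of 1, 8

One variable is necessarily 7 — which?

G

Among the 8 variables, 4 fits only F (and all 8 values in {1, 2, 3, 4, 5, 6, 7, 8} must be used), so F = 4.
Among the 7 still-open variables, 6 fits only B (and all 7 values in {1, 2, 3, 5, 6, 7, 8} must be used), so B = 6.
The 6 still-open variables together cover exactly {1, 2, 3, 5, 7, 8} — 6 values for 6 variables — and 2 appears only in C's list, so C = 2.
The 5 still-open variables together cover exactly {1, 3, 5, 7, 8} — 5 values for 5 variables — and 7 appears only in G's list, so G = 7.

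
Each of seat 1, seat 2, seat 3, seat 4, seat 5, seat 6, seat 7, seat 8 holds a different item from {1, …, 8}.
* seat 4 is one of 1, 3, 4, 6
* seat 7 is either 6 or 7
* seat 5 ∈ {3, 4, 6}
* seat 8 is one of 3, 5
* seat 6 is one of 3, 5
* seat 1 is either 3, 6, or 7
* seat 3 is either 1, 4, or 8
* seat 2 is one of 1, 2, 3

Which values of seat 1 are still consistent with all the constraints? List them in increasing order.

The 8 variables together cover exactly {1, 2, 3, 4, 5, 6, 7, 8} — 8 values for 8 variables — and 2 appears only in seat 2's list, so seat 2 = 2.
Among the 7 still-open variables, 8 fits only seat 3 (and all 7 values in {1, 3, 4, 5, 6, 7, 8} must be used), so seat 3 = 8.
The 6 still-open variables together cover exactly {1, 3, 4, 5, 6, 7} — 6 values for 6 variables — and 1 appears only in seat 4's list, so seat 4 = 1.
The 5 still-open variables together cover exactly {3, 4, 5, 6, 7} — 5 values for 5 variables — and 4 appears only in seat 5's list, so seat 5 = 4.
seat 6 and seat 8 share exactly the 2 values {3, 5}; by pigeonhole those values go to them, so strike 3, 5 from seat 1.
No further eliminations apply; seat 1 can still be any of 6, 7.

6, 7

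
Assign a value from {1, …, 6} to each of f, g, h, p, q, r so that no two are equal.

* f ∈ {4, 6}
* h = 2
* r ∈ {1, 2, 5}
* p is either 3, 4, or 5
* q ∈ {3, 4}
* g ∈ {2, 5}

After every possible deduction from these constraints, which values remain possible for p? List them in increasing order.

3, 4

h must be 2 (only option left). Strike 2 from g, r.
That leaves g = 5. Strike 5 from p, r.
That leaves r = 1.
The 3 still-open variables draw from only 3 values {3, 4, 6}, so each is used; only f can be 6, hence f = 6.
No further eliminations apply; p can still be any of 3, 4.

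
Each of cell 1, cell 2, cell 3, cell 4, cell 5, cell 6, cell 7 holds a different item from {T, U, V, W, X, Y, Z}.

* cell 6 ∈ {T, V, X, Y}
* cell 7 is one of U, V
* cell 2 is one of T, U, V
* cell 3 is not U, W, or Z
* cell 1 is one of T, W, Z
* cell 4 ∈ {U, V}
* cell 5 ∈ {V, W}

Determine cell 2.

T

The 7 variables together cover exactly {T, U, V, W, X, Y, Z} — 7 values for 7 variables — and Z appears only in cell 1's list, so cell 1 = Z.
The 6 still-open variables draw from only 6 values {T, U, V, W, X, Y}, so each is used; only cell 5 can be W, hence cell 5 = W.
cell 4 and cell 7 share exactly the 2 values {U, V}; by pigeonhole those values go to them, so strike U, V from cell 2, cell 3, cell 6.
So cell 2 = T.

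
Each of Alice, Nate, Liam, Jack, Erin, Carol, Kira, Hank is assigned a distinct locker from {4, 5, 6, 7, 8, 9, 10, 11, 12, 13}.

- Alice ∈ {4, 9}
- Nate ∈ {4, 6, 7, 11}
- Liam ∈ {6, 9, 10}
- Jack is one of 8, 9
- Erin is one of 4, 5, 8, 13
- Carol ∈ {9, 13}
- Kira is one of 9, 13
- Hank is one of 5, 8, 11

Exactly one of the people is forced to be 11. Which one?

Carol and Kira between them cover only {9, 13} — a naked pair. Remove those values from Alice, Liam, Jack, Erin.
That leaves Alice = 4. Remove 4 from Nate, Erin.
That leaves Jack = 8. Remove 8 from Erin, Hank.
Erin's domain is down to {5}, so Erin = 5. Remove 5 from Hank.
So 11 goes to Hank.

Hank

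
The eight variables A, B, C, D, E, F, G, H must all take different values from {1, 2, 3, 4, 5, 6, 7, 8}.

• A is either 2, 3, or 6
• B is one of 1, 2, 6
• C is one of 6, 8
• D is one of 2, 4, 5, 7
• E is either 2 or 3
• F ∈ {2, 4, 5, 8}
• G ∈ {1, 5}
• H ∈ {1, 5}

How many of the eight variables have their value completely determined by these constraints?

3

The 8 variables together cover exactly {1, 2, 3, 4, 5, 6, 7, 8} — 8 values for 8 variables — and 7 appears only in D's list, so D = 7.
The 7 still-open variables draw from only 7 values {1, 2, 3, 4, 5, 6, 8}, so each is used; only F can be 4, hence F = 4.
Among the 6 still-open variables, 8 fits only C (and all 6 values in {1, 2, 3, 5, 6, 8} must be used), so C = 8.
The 2 variables G and H are confined to {1, 5}, which locks those values in; drop them from B.
Determined: C=8, D=7, F=4. The other variables each still have more than one consistent value. That makes 3.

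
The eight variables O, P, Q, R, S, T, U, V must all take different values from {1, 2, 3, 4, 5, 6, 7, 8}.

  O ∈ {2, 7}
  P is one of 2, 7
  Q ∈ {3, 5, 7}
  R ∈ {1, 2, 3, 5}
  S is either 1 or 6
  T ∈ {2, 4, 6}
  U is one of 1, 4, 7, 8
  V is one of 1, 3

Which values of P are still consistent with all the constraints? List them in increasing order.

2, 7

The 8 variables draw from only 8 values {1, 2, 3, 4, 5, 6, 7, 8}, so each is used; only U can be 8, hence U = 8.
The 7 still-open variables together cover exactly {1, 2, 3, 4, 5, 6, 7} — 7 values for 7 variables — and 4 appears only in T's list, so T = 4.
The 6 still-open variables together cover exactly {1, 2, 3, 5, 6, 7} — 6 values for 6 variables — and 6 appears only in S's list, so S = 6.
O and P share exactly the 2 values {2, 7}; by pigeonhole those values go to them, so strike 2, 7 from Q, R.
No further eliminations apply; P can still be any of 2, 7.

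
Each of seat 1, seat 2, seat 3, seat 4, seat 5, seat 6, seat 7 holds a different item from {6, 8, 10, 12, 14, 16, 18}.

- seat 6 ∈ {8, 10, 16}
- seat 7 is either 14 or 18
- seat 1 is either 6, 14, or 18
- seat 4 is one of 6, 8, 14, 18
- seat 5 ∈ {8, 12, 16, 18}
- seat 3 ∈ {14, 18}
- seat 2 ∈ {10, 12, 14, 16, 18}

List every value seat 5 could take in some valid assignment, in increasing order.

12, 16

seat 3 and seat 7 between them cover only {14, 18} — a naked pair. Remove those values from seat 1, seat 2, seat 4, seat 5.
That leaves seat 1 = 6. Strike 6 from seat 4.
seat 4's domain is down to {8}, so seat 4 = 8. Eliminate 8 elsewhere: seat 5, seat 6.
No further eliminations apply; seat 5 can still be any of 12, 16.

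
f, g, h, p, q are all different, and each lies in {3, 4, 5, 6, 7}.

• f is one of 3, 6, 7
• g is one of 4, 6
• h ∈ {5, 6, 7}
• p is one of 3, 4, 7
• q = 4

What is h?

5

q has just one choice, so q = 4. Strike 4 from g, p.
g must be 6 (only option left). Eliminate 6 elsewhere: f, h.
Among the 3 still-open variables, 5 fits only h (and all 3 values in {3, 5, 7} must be used), so h = 5.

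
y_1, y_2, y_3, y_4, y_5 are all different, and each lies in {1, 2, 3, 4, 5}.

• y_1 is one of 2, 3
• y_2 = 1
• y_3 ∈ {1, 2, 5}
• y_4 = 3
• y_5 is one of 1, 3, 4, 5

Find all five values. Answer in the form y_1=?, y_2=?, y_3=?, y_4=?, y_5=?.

y_2 has just one choice, so y_2 = 1. Strike 1 from y_3, y_5.
y_4 must be 3 (only option left). So y_1, y_5 can't be 3.
That leaves y_1 = 2. Strike 2 from y_3.
y_3 must be 5 (only option left). So y_5 can't be 5.
y_5's domain is down to {4}, so y_5 = 4.

y_1=2, y_2=1, y_3=5, y_4=3, y_5=4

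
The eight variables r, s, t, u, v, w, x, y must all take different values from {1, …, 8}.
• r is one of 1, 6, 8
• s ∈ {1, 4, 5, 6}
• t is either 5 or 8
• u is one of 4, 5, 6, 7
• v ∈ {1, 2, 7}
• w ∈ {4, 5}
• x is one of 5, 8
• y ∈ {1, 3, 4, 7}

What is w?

4

The 8 variables draw from only 8 values {1, 2, 3, 4, 5, 6, 7, 8}, so each is used; only v can be 2, hence v = 2.
Among the 7 still-open variables, 3 fits only y (and all 7 values in {1, 3, 4, 5, 6, 7, 8} must be used), so y = 3.
The 6 still-open variables draw from only 6 values {1, 4, 5, 6, 7, 8}, so each is used; only u can be 7, hence u = 7.
The 2 variables t and x are confined to {5, 8}, which locks those values in; drop them from r, s, w.
So w = 4.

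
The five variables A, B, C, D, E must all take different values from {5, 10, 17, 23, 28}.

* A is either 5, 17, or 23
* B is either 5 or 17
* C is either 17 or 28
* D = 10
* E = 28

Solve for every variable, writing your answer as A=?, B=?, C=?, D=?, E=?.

A=23, B=5, C=17, D=10, E=28

D has just one choice, so D = 10.
That leaves E = 28. Strike 28 from C.
That leaves C = 17. Strike 17 from A, B.
B has just one choice, so B = 5. Strike 5 from A.
That leaves A = 23.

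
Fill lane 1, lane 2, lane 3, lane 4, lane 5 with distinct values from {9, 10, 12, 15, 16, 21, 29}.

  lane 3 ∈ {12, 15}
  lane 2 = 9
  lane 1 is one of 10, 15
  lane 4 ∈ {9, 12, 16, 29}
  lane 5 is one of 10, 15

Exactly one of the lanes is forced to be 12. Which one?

lane 3

lane 2 must be 9 (only option left). So lane 4 can't be 9.
The 2 variables lane 1 and lane 5 are confined to {10, 15}, which locks those values in; drop them from lane 3.
So 12 goes to lane 3.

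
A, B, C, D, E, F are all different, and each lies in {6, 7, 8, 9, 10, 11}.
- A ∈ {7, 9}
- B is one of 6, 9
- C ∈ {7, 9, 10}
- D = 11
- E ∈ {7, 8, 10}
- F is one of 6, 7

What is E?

D has just one choice, so D = 11.
The 5 still-open variables draw from only 5 values {6, 7, 8, 9, 10}, so each is used; only E can be 8, hence E = 8.

8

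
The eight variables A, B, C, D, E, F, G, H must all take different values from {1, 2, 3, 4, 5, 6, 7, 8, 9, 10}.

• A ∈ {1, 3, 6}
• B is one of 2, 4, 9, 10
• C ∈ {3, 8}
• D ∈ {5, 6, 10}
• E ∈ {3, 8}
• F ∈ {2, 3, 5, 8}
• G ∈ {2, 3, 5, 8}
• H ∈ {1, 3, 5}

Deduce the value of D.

10

The 2 variables C and E are confined to {3, 8}, which locks those values in; drop them from A, F, G, H.
The 2 variables F and G are confined to {2, 5}, which locks those values in; drop them from B, D, H.
H's domain is down to {1}, so H = 1. Strike 1 from A.
A must be 6 (only option left). Strike 6 from D.
So D = 10.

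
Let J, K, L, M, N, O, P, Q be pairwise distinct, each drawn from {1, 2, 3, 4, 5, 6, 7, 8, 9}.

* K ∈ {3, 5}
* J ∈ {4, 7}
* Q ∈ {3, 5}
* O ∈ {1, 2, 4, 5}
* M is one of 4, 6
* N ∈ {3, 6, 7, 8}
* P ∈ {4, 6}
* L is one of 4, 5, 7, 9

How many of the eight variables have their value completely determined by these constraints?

K and Q between them cover only {3, 5} — a naked pair. Remove those values from L, N, O.
M and P share exactly the 2 values {4, 6}; by pigeonhole those values go to them, so strike 4, 6 from J, L, N, O.
That leaves J = 7. So L, N can't be 7.
L has just one choice, so L = 9.
That leaves N = 8.
Determined: J=7, L=9, N=8. The other variables each still have more than one consistent value. That makes 3.

3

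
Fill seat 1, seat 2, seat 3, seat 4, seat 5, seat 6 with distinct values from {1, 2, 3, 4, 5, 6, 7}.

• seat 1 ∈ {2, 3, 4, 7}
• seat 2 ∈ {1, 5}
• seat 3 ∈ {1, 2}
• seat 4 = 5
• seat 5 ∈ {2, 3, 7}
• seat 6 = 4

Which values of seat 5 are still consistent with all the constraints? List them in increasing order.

3, 7

seat 4 has just one choice, so seat 4 = 5. Strike 5 from seat 2.
seat 6 must be 4 (only option left). Remove 4 from seat 1.
seat 2's domain is down to {1}, so seat 2 = 1. Strike 1 from seat 3.
That leaves seat 3 = 2. Eliminate 2 elsewhere: seat 1, seat 5.
No further eliminations apply; seat 5 can still be any of 3, 7.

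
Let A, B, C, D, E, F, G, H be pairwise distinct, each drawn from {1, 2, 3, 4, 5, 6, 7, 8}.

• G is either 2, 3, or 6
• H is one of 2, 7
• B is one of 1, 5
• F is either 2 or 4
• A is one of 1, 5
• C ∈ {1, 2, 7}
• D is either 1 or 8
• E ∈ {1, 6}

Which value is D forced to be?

The 8 variables draw from only 8 values {1, 2, 3, 4, 5, 6, 7, 8}, so each is used; only G can be 3, hence G = 3.
Among the 7 still-open variables, 4 fits only F (and all 7 values in {1, 2, 4, 5, 6, 7, 8} must be used), so F = 4.
The 6 still-open variables together cover exactly {1, 2, 5, 6, 7, 8} — 6 values for 6 variables — and 6 appears only in E's list, so E = 6.
The 5 still-open variables draw from only 5 values {1, 2, 5, 7, 8}, so each is used; only D can be 8, hence D = 8.

8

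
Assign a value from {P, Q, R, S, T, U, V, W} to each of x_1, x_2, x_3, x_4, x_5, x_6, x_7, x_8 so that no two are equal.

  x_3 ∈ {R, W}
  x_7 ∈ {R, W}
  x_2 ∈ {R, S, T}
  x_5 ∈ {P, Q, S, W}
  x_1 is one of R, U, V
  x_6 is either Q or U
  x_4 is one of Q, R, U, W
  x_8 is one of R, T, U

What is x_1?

The 8 variables together cover exactly {P, Q, R, S, T, U, V, W} — 8 values for 8 variables — and P appears only in x_5's list, so x_5 = P.
The 7 still-open variables draw from only 7 values {Q, R, S, T, U, V, W}, so each is used; only x_2 can be S, hence x_2 = S.
The 6 still-open variables draw from only 6 values {Q, R, T, U, V, W}, so each is used; only x_8 can be T, hence x_8 = T.
The 5 still-open variables draw from only 5 values {Q, R, U, V, W}, so each is used; only x_1 can be V, hence x_1 = V.

V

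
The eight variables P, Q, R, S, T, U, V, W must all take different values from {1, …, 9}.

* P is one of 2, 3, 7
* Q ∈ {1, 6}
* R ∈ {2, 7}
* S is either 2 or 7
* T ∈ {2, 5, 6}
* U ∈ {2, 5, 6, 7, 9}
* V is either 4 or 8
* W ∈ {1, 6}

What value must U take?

9

Q and W between them cover only {1, 6} — a naked pair. Remove those values from T, U.
R and S share exactly the 2 values {2, 7}; by pigeonhole those values go to them, so strike 2, 7 from P, T, U.
That leaves P = 3.
That leaves T = 5. So U can't be 5.
So U = 9.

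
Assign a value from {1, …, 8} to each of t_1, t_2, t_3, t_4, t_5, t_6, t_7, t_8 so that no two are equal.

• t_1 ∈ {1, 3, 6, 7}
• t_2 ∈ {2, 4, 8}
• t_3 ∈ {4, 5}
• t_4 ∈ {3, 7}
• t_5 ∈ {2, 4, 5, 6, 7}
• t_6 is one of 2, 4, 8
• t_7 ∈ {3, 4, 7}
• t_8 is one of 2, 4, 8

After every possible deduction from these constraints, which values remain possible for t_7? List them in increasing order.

3, 7

The 8 variables draw from only 8 values {1, 2, 3, 4, 5, 6, 7, 8}, so each is used; only t_1 can be 1, hence t_1 = 1.
The 7 still-open variables draw from only 7 values {2, 3, 4, 5, 6, 7, 8}, so each is used; only t_5 can be 6, hence t_5 = 6.
The 6 still-open variables draw from only 6 values {2, 3, 4, 5, 7, 8}, so each is used; only t_3 can be 5, hence t_3 = 5.
t_2, t_6, t_8 between them cover only {2, 4, 8} — a naked triple. Remove those values from t_7.
No further eliminations apply; t_7 can still be any of 3, 7.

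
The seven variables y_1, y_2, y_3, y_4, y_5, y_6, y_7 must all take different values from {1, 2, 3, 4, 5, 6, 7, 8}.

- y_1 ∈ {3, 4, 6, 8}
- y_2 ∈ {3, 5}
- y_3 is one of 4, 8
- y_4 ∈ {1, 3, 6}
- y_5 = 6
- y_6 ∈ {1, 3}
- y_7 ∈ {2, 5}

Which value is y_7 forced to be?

y_5 must be 6 (only option left). Eliminate 6 elsewhere: y_1, y_4.
The 6 still-open variables draw from only 6 values {1, 2, 3, 4, 5, 8}, so each is used; only y_7 can be 2, hence y_7 = 2.

2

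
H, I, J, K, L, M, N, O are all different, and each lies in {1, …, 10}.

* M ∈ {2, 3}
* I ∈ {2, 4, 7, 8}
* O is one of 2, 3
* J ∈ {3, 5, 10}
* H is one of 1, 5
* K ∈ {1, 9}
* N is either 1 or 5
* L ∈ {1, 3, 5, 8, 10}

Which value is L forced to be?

H and N between them cover only {1, 5} — a naked pair. Remove those values from J, K, L.
K must be 9 (only option left).
The 2 variables M and O are confined to {2, 3}, which locks those values in; drop them from I, J, L.
J must be 10 (only option left). So L can't be 10.
So L = 8.

8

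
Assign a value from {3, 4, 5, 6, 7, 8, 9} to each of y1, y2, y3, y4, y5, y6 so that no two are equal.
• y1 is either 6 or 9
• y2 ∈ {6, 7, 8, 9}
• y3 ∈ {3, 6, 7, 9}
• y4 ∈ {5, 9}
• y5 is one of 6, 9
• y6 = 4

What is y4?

y6 must be 4 (only option left).
The 2 variables y1 and y5 are confined to {6, 9}, which locks those values in; drop them from y2, y3, y4.
So y4 = 5.

5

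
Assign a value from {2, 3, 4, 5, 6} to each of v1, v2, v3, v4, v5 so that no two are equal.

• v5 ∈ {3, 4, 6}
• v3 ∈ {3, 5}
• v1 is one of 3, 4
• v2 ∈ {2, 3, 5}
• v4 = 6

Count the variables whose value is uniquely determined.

v4 must be 6 (only option left). So v5 can't be 6.
The 4 still-open variables together cover exactly {2, 3, 4, 5} — 4 values for 4 variables — and 2 appears only in v2's list, so v2 = 2.
Among the 3 still-open variables, 5 fits only v3 (and all 3 values in {3, 4, 5} must be used), so v3 = 5.
Determined: v2=2, v3=5, v4=6. The other variables each still have more than one consistent value. That makes 3.

3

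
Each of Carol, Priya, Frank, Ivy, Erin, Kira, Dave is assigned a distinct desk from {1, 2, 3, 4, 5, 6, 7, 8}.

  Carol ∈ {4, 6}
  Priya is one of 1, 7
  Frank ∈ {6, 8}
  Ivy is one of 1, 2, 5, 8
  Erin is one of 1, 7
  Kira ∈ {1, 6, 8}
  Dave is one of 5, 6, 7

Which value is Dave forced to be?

The 7 variables together cover exactly {1, 2, 4, 5, 6, 7, 8} — 7 values for 7 variables — and 2 appears only in Ivy's list, so Ivy = 2.
Among the 6 still-open variables, 4 fits only Carol (and all 6 values in {1, 4, 5, 6, 7, 8} must be used), so Carol = 4.
The 5 still-open variables draw from only 5 values {1, 5, 6, 7, 8}, so each is used; only Dave can be 5, hence Dave = 5.

5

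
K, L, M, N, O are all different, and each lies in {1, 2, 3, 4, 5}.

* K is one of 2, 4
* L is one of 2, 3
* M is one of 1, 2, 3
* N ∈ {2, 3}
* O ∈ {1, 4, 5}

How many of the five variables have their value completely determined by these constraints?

Among the 5 variables, 5 fits only O (and all 5 values in {1, 2, 3, 4, 5} must be used), so O = 5.
The 4 still-open variables draw from only 4 values {1, 2, 3, 4}, so each is used; only M can be 1, hence M = 1.
The 3 still-open variables together cover exactly {2, 3, 4} — 3 values for 3 variables — and 4 appears only in K's list, so K = 4.
Determined: K=4, M=1, O=5. The other variables each still have more than one consistent value. That makes 3.

3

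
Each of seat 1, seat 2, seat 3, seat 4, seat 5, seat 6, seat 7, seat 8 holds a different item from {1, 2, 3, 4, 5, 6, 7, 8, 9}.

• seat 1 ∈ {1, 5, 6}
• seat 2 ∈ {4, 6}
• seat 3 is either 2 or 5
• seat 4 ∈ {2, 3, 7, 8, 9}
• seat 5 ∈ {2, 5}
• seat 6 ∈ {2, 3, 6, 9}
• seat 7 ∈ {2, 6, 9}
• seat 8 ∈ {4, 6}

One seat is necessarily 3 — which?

seat 6

The 2 variables seat 2 and seat 8 are confined to {4, 6}, which locks those values in; drop them from seat 1, seat 6, seat 7.
seat 3 and seat 5 share exactly the 2 values {2, 5}; by pigeonhole those values go to them, so strike 2, 5 from seat 1, seat 4, seat 6, seat 7.
seat 1 must be 1 (only option left).
That leaves seat 7 = 9. Eliminate 9 elsewhere: seat 4, seat 6.
So 3 goes to seat 6.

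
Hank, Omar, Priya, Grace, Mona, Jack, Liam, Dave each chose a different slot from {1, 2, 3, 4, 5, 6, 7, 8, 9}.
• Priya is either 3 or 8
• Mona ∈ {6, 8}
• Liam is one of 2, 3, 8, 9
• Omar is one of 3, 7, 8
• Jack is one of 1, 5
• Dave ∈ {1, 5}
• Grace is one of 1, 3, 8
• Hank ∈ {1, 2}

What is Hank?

2

The 8 variables together cover exactly {1, 2, 3, 5, 6, 7, 8, 9} — 8 values for 8 variables — and 6 appears only in Mona's list, so Mona = 6.
Among the 7 still-open variables, 7 fits only Omar (and all 7 values in {1, 2, 3, 5, 7, 8, 9} must be used), so Omar = 7.
The 6 still-open variables draw from only 6 values {1, 2, 3, 5, 8, 9}, so each is used; only Liam can be 9, hence Liam = 9.
The 5 still-open variables draw from only 5 values {1, 2, 3, 5, 8}, so each is used; only Hank can be 2, hence Hank = 2.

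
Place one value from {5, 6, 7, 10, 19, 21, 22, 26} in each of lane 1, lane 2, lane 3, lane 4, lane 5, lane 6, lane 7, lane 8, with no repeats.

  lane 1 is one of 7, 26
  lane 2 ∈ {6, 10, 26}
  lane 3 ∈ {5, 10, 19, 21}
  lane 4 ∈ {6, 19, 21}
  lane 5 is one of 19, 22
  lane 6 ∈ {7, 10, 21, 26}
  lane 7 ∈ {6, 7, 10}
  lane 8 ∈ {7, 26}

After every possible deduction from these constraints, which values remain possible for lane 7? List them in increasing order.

Among the 8 variables, 5 fits only lane 3 (and all 8 values in {5, 6, 7, 10, 19, 21, 22, 26} must be used), so lane 3 = 5.
Among the 7 still-open variables, 22 fits only lane 5 (and all 7 values in {6, 7, 10, 19, 21, 22, 26} must be used), so lane 5 = 22.
Among the 6 still-open variables, 19 fits only lane 4 (and all 6 values in {6, 7, 10, 19, 21, 26} must be used), so lane 4 = 19.
The 5 still-open variables draw from only 5 values {6, 7, 10, 21, 26}, so each is used; only lane 6 can be 21, hence lane 6 = 21.
lane 1 and lane 8 between them cover only {7, 26} — a naked pair. Remove those values from lane 2, lane 7.
No further eliminations apply; lane 7 can still be any of 6, 10.

6, 10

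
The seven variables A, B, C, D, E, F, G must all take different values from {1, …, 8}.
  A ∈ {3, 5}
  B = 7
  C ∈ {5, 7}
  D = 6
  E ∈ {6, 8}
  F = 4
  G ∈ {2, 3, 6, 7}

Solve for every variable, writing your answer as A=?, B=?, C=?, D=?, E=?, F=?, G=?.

A=3, B=7, C=5, D=6, E=8, F=4, G=2

B has just one choice, so B = 7. Remove 7 from C, G.
C must be 5 (only option left). Eliminate 5 elsewhere: A.
D has just one choice, so D = 6. Remove 6 from E, G.
E's domain is down to {8}, so E = 8.
F must be 4 (only option left).
That leaves A = 3. So G can't be 3.
G has just one choice, so G = 2.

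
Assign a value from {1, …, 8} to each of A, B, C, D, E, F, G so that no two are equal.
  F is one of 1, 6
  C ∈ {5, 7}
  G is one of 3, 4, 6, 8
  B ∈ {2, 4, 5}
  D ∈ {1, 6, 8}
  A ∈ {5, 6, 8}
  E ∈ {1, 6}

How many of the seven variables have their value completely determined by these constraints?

E and F share exactly the 2 values {1, 6}; by pigeonhole those values go to them, so strike 1, 6 from A, D, G.
D has just one choice, so D = 8. Eliminate 8 elsewhere: A, G.
A must be 5 (only option left). Remove 5 from B, C.
C's domain is down to {7}, so C = 7.
Determined: A=5, C=7, D=8. The other variables each still have more than one consistent value. That makes 3.

3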